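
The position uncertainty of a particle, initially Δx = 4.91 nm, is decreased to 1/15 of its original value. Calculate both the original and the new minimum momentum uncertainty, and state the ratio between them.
Original Δp_min = 1.074 × 10^-26 kg·m/s; new Δp'_min = 1.611 × 10^-25 kg·m/s; ratio Δp'_min/Δp_min = 15.

From the uncertainty principle ΔxΔp ≥ ℏ/2, the minimum momentum uncertainty is Δp_min = ℏ/(2Δx).

Original (Δx = 4.91 nm = 4.910e-09 m):
Δp_min = (1.055e-34 J·s)/(2 × 4.910e-09 m) = 1.074e-26 kg·m/s

When Δx → (1/15)Δx:
Δp'_min = ℏ/(2 × (1/15)Δx) = 15 × ℏ/(2Δx) = 15 × Δp_min
Δp'_min = 15 × 1.074e-26 kg·m/s = 1.611e-25 kg·m/s

Since Δp_min ∝ 1/Δx, when Δx is decreased to 1/15 of its original value, Δp_min increases to 15 times its original value.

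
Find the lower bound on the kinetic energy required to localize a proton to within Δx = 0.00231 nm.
972.143 meV

Localizing a particle requires giving it sufficient momentum uncertainty:

1. From uncertainty principle: Δp ≥ ℏ/(2Δx)
   Δp_min = (1.055e-34 J·s) / (2 × 2.310e-12 m)
   Δp_min = 2.283e-23 kg·m/s

2. This momentum uncertainty corresponds to kinetic energy:
   KE ≈ (Δp)²/(2m) = (2.283e-23)²/(2 × 1.673e-27 kg)
   KE = 1.558e-19 J = 972.143 meV

Tighter localization requires more energy.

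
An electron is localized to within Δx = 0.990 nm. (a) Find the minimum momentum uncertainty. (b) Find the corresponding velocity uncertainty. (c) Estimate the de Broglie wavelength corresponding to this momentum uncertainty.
(a) Δp_min = 5.326 × 10^-26 kg·m/s
(b) Δv_min = 58.469 km/s
(c) λ_dB = 12.441 nm

Step-by-step:

(a) From the uncertainty principle:
Δp_min = ℏ/(2Δx) = (1.055e-34 J·s)/(2 × 9.900e-10 m) = 5.326e-26 kg·m/s

(b) The velocity uncertainty:
Δv = Δp/m = (5.326e-26 kg·m/s)/(9.109e-31 kg) = 5.847e+04 m/s = 58.469 km/s

(c) The de Broglie wavelength for this momentum:
λ = h/p = (6.626e-34 J·s)/(5.326e-26 kg·m/s) = 1.244e-08 m = 12.441 nm

Note: The de Broglie wavelength is comparable to the localization size, as expected from wave-particle duality.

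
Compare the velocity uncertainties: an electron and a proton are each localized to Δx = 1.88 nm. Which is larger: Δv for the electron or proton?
The electron has the larger minimum velocity uncertainty, by a ratio of 1836.2.

For both particles, Δp_min = ℏ/(2Δx) = 2.805e-26 kg·m/s (same for both).

The velocity uncertainty is Δv = Δp/m:
- electron: Δv = 2.805e-26 / 9.109e-31 = 3.079e+04 m/s = 30.789 km/s
- proton: Δv = 2.805e-26 / 1.673e-27 = 1.677e+01 m/s = 16.768 m/s

Ratio: 3.079e+04 / 1.677e+01 = 1836.2

The lighter particle has larger velocity uncertainty because Δv ∝ 1/m.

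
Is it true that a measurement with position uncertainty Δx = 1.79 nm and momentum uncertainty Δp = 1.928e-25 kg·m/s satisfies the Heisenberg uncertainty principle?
Yes, it satisfies the uncertainty principle.

Calculate the product ΔxΔp:
ΔxΔp = (1.790e-09 m) × (1.928e-25 kg·m/s)
ΔxΔp = 3.451e-34 J·s

Compare to the minimum allowed value ℏ/2:
ℏ/2 = 5.273e-35 J·s

Since ΔxΔp = 3.451e-34 J·s ≥ 5.273e-35 J·s = ℏ/2,
the measurement satisfies the uncertainty principle.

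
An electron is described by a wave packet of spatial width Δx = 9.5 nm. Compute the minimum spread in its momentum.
5.550 × 10^-27 kg·m/s

For a wave packet, the spatial width Δx and momentum spread Δp are related by the uncertainty principle:
ΔxΔp ≥ ℏ/2

The minimum momentum spread is:
Δp_min = ℏ/(2Δx)
Δp_min = (1.055e-34 J·s) / (2 × 9.500e-09 m)
Δp_min = 5.550e-27 kg·m/s

A wave packet cannot have both a well-defined position and well-defined momentum.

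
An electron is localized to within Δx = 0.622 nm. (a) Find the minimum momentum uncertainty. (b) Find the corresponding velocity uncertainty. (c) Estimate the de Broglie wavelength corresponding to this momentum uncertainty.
(a) Δp_min = 8.477 × 10^-26 kg·m/s
(b) Δv_min = 93.061 km/s
(c) λ_dB = 7.816 nm

Step-by-step:

(a) From the uncertainty principle:
Δp_min = ℏ/(2Δx) = (1.055e-34 J·s)/(2 × 6.220e-10 m) = 8.477e-26 kg·m/s

(b) The velocity uncertainty:
Δv = Δp/m = (8.477e-26 kg·m/s)/(9.109e-31 kg) = 9.306e+04 m/s = 93.061 km/s

(c) The de Broglie wavelength for this momentum:
λ = h/p = (6.626e-34 J·s)/(8.477e-26 kg·m/s) = 7.816e-09 m = 7.816 nm

Note: The de Broglie wavelength is comparable to the localization size, as expected from wave-particle duality.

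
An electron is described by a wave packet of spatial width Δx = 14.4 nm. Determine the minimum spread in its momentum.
3.662 × 10^-27 kg·m/s

For a wave packet, the spatial width Δx and momentum spread Δp are related by the uncertainty principle:
ΔxΔp ≥ ℏ/2

The minimum momentum spread is:
Δp_min = ℏ/(2Δx)
Δp_min = (1.055e-34 J·s) / (2 × 1.440e-08 m)
Δp_min = 3.662e-27 kg·m/s

A wave packet cannot have both a well-defined position and well-defined momentum.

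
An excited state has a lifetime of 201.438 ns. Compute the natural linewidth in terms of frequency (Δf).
395.047 kHz

Using the energy-time uncertainty principle and E = hf:
ΔEΔt ≥ ℏ/2
hΔf·Δt ≥ ℏ/2

The minimum frequency uncertainty is:
Δf = ℏ/(2hτ) = 1/(4πτ)
Δf = 1/(4π × 2.014e-07 s)
Δf = 3.950e+05 Hz = 395.047 kHz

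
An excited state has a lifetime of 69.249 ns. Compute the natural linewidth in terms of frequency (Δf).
1.149 MHz

Using the energy-time uncertainty principle and E = hf:
ΔEΔt ≥ ℏ/2
hΔf·Δt ≥ ℏ/2

The minimum frequency uncertainty is:
Δf = ℏ/(2hτ) = 1/(4πτ)
Δf = 1/(4π × 6.925e-08 s)
Δf = 1.149e+06 Hz = 1.149 MHz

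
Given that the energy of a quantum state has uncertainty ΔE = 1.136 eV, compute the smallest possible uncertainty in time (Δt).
289.706 as

Using the energy-time uncertainty principle:
ΔEΔt ≥ ℏ/2

The minimum uncertainty in time is:
Δt_min = ℏ/(2ΔE)
Δt_min = (1.055e-34 J·s) / (2 × 1.820e-19 J)
Δt_min = 2.897e-16 s = 289.706 as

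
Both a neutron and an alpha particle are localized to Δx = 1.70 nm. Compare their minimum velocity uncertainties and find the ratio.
The neutron has the larger minimum velocity uncertainty, by a ratio of 4.0.

For both particles, Δp_min = ℏ/(2Δx) = 3.102e-26 kg·m/s (same for both).

The velocity uncertainty is Δv = Δp/m:
- neutron: Δv = 3.102e-26 / 1.675e-27 = 1.852e+01 m/s = 18.518 m/s
- alpha particle: Δv = 3.102e-26 / 6.645e-27 = 4.668e+00 m/s = 4.668 m/s

Ratio: 1.852e+01 / 4.668e+00 = 4.0

The lighter particle has larger velocity uncertainty because Δv ∝ 1/m.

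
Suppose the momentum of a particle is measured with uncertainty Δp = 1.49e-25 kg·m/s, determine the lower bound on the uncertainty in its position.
353.883 pm

Using the Heisenberg uncertainty principle:
ΔxΔp ≥ ℏ/2

The minimum uncertainty in position is:
Δx_min = ℏ/(2Δp)
Δx_min = (1.055e-34 J·s) / (2 × 1.490e-25 kg·m/s)
Δx_min = 3.539e-10 m = 353.883 pm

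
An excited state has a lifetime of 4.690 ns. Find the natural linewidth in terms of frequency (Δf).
16.967 MHz

Using the energy-time uncertainty principle and E = hf:
ΔEΔt ≥ ℏ/2
hΔf·Δt ≥ ℏ/2

The minimum frequency uncertainty is:
Δf = ℏ/(2hτ) = 1/(4πτ)
Δf = 1/(4π × 4.690e-09 s)
Δf = 1.697e+07 Hz = 16.967 MHz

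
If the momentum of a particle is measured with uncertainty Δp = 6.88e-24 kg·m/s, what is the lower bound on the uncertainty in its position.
7.664 pm

Using the Heisenberg uncertainty principle:
ΔxΔp ≥ ℏ/2

The minimum uncertainty in position is:
Δx_min = ℏ/(2Δp)
Δx_min = (1.055e-34 J·s) / (2 × 6.880e-24 kg·m/s)
Δx_min = 7.664e-12 m = 7.664 pm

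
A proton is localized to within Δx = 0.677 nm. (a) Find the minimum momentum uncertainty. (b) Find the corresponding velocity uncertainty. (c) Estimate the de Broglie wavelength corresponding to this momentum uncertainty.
(a) Δp_min = 7.789 × 10^-26 kg·m/s
(b) Δv_min = 46.565 m/s
(c) λ_dB = 8.507 nm

Step-by-step:

(a) From the uncertainty principle:
Δp_min = ℏ/(2Δx) = (1.055e-34 J·s)/(2 × 6.770e-10 m) = 7.789e-26 kg·m/s

(b) The velocity uncertainty:
Δv = Δp/m = (7.789e-26 kg·m/s)/(1.673e-27 kg) = 4.657e+01 m/s = 46.565 m/s

(c) The de Broglie wavelength for this momentum:
λ = h/p = (6.626e-34 J·s)/(7.789e-26 kg·m/s) = 8.507e-09 m = 8.507 nm

Note: The de Broglie wavelength is comparable to the localization size, as expected from wave-particle duality.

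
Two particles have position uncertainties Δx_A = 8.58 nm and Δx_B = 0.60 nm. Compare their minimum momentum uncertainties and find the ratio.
Particle B has the larger minimum momentum uncertainty, by a factor of 14.30.

For each particle, the minimum momentum uncertainty is Δp_min = ℏ/(2Δx):

Particle A: Δp_A = ℏ/(2×8.580e-09 m) = 6.146e-27 kg·m/s
Particle B: Δp_B = ℏ/(2×6.000e-10 m) = 8.788e-26 kg·m/s

Ratio: Δp_B/Δp_A = 14.30

Since Δp_min ∝ 1/Δx, the particle with smaller position uncertainty (B) has larger momentum uncertainty.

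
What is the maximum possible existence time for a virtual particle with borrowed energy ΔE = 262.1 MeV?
1.256 ys

Using the energy-time uncertainty principle:
ΔEΔt ≥ ℏ/2

For a virtual particle borrowing energy ΔE, the maximum lifetime is:
Δt_max = ℏ/(2ΔE)

Converting energy:
ΔE = 262.1 MeV = 4.199e-11 J

Δt_max = (1.055e-34 J·s) / (2 × 4.199e-11 J)
Δt_max = 1.256e-24 s = 1.256 ys

Virtual particles with higher borrowed energy exist for shorter times.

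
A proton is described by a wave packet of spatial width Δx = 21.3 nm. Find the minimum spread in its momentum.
2.476 × 10^-27 kg·m/s

For a wave packet, the spatial width Δx and momentum spread Δp are related by the uncertainty principle:
ΔxΔp ≥ ℏ/2

The minimum momentum spread is:
Δp_min = ℏ/(2Δx)
Δp_min = (1.055e-34 J·s) / (2 × 2.130e-08 m)
Δp_min = 2.476e-27 kg·m/s

A wave packet cannot have both a well-defined position and well-defined momentum.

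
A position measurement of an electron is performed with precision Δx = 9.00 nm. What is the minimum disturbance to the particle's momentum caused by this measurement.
5.859 × 10^-27 kg·m/s

The uncertainty principle implies that measuring position disturbs momentum:
ΔxΔp ≥ ℏ/2

When we measure position with precision Δx, we necessarily introduce a momentum uncertainty:
Δp ≥ ℏ/(2Δx)
Δp_min = (1.055e-34 J·s) / (2 × 9.000e-09 m)
Δp_min = 5.859e-27 kg·m/s

The more precisely we measure position, the greater the momentum disturbance.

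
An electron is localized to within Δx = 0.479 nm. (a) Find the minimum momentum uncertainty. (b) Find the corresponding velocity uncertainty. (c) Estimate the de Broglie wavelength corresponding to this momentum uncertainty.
(a) Δp_min = 1.101 × 10^-25 kg·m/s
(b) Δv_min = 120.843 km/s
(c) λ_dB = 6.019 nm

Step-by-step:

(a) From the uncertainty principle:
Δp_min = ℏ/(2Δx) = (1.055e-34 J·s)/(2 × 4.790e-10 m) = 1.101e-25 kg·m/s

(b) The velocity uncertainty:
Δv = Δp/m = (1.101e-25 kg·m/s)/(9.109e-31 kg) = 1.208e+05 m/s = 120.843 km/s

(c) The de Broglie wavelength for this momentum:
λ = h/p = (6.626e-34 J·s)/(1.101e-25 kg·m/s) = 6.019e-09 m = 6.019 nm

Note: The de Broglie wavelength is comparable to the localization size, as expected from wave-particle duality.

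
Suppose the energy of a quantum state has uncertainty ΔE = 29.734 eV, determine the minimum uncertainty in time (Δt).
11.068 as

Using the energy-time uncertainty principle:
ΔEΔt ≥ ℏ/2

The minimum uncertainty in time is:
Δt_min = ℏ/(2ΔE)
Δt_min = (1.055e-34 J·s) / (2 × 4.764e-18 J)
Δt_min = 1.107e-17 s = 11.068 as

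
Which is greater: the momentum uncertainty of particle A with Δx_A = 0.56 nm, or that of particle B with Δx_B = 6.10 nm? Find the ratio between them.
Particle A has the larger minimum momentum uncertainty, by a factor of 10.89.

For each particle, the minimum momentum uncertainty is Δp_min = ℏ/(2Δx):

Particle A: Δp_A = ℏ/(2×5.600e-10 m) = 9.416e-26 kg·m/s
Particle B: Δp_B = ℏ/(2×6.100e-09 m) = 8.644e-27 kg·m/s

Ratio: Δp_A/Δp_B = 10.89

Since Δp_min ∝ 1/Δx, the particle with smaller position uncertainty (A) has larger momentum uncertainty.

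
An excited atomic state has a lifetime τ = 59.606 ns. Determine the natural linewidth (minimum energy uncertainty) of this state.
5.521 neV

Using the energy-time uncertainty principle:
ΔEΔt ≥ ℏ/2

The lifetime τ represents the time uncertainty Δt.
The natural linewidth (minimum energy uncertainty) is:

ΔE = ℏ/(2τ)
ΔE = (1.055e-34 J·s) / (2 × 5.961e-08 s)
ΔE = 8.846e-28 J = 5.521 neV

This natural linewidth limits the precision of spectroscopic measurements.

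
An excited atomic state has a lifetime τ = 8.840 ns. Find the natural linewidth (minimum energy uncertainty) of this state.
37.229 neV

Using the energy-time uncertainty principle:
ΔEΔt ≥ ℏ/2

The lifetime τ represents the time uncertainty Δt.
The natural linewidth (minimum energy uncertainty) is:

ΔE = ℏ/(2τ)
ΔE = (1.055e-34 J·s) / (2 × 8.840e-09 s)
ΔE = 5.965e-27 J = 37.229 neV

This natural linewidth limits the precision of spectroscopic measurements.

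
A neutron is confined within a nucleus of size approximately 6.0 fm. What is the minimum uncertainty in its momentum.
8.788 × 10^-21 kg·m/s

Using the Heisenberg uncertainty principle:
ΔxΔp ≥ ℏ/2

With Δx ≈ L = 6.000e-15 m (the confinement size):
Δp_min = ℏ/(2Δx)
Δp_min = (1.055e-34 J·s) / (2 × 6.000e-15 m)
Δp_min = 8.788e-21 kg·m/s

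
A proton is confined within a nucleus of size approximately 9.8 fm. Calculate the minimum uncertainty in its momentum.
5.380 × 10^-21 kg·m/s

Using the Heisenberg uncertainty principle:
ΔxΔp ≥ ℏ/2

With Δx ≈ L = 9.800e-15 m (the confinement size):
Δp_min = ℏ/(2Δx)
Δp_min = (1.055e-34 J·s) / (2 × 9.800e-15 m)
Δp_min = 5.380e-21 kg·m/s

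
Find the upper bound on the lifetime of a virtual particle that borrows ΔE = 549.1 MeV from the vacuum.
5.994 × 10^-25 s

Using the energy-time uncertainty principle:
ΔEΔt ≥ ℏ/2

For a virtual particle borrowing energy ΔE, the maximum lifetime is:
Δt_max = ℏ/(2ΔE)

Converting energy:
ΔE = 549.1 MeV = 8.798e-11 J

Δt_max = (1.055e-34 J·s) / (2 × 8.798e-11 J)
Δt_max = 5.994e-25 s = 5.994 × 10^-25 s

Virtual particles with higher borrowed energy exist for shorter times.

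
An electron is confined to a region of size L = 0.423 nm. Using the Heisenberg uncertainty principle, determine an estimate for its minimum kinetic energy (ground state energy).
53.233 meV

Using the uncertainty principle to estimate ground state energy:

1. The position uncertainty is approximately the confinement size:
   Δx ≈ L = 4.230e-10 m

2. From ΔxΔp ≥ ℏ/2, the minimum momentum uncertainty is:
   Δp ≈ ℏ/(2L) = 1.247e-25 kg·m/s

3. The kinetic energy is approximately:
   KE ≈ (Δp)²/(2m) = (1.247e-25)²/(2 × 9.109e-31 kg)
   KE ≈ 8.529e-21 J = 53.233 meV

This is an order-of-magnitude estimate of the ground state energy.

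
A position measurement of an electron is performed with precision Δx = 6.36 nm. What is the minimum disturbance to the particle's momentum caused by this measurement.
8.291 × 10^-27 kg·m/s

The uncertainty principle implies that measuring position disturbs momentum:
ΔxΔp ≥ ℏ/2

When we measure position with precision Δx, we necessarily introduce a momentum uncertainty:
Δp ≥ ℏ/(2Δx)
Δp_min = (1.055e-34 J·s) / (2 × 6.360e-09 m)
Δp_min = 8.291e-27 kg·m/s

The more precisely we measure position, the greater the momentum disturbance.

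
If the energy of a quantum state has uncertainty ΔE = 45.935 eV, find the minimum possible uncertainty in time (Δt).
7.165 as

Using the energy-time uncertainty principle:
ΔEΔt ≥ ℏ/2

The minimum uncertainty in time is:
Δt_min = ℏ/(2ΔE)
Δt_min = (1.055e-34 J·s) / (2 × 7.360e-18 J)
Δt_min = 7.165e-18 s = 7.165 as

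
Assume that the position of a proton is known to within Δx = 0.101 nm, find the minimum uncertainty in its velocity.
312.124 m/s

Using the Heisenberg uncertainty principle and Δp = mΔv:
ΔxΔp ≥ ℏ/2
Δx(mΔv) ≥ ℏ/2

The minimum uncertainty in velocity is:
Δv_min = ℏ/(2mΔx)
Δv_min = (1.055e-34 J·s) / (2 × 1.673e-27 kg × 1.010e-10 m)
Δv_min = 3.121e+02 m/s = 312.124 m/s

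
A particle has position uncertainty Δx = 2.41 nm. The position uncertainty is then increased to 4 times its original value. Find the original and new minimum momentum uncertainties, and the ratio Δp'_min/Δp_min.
Original Δp_min = 2.188 × 10^-26 kg·m/s; new Δp'_min = 5.470 × 10^-27 kg·m/s; ratio Δp'_min/Δp_min = 1/4.

From the uncertainty principle ΔxΔp ≥ ℏ/2, the minimum momentum uncertainty is Δp_min = ℏ/(2Δx).

Original (Δx = 2.41 nm = 2.410e-09 m):
Δp_min = (1.055e-34 J·s)/(2 × 2.410e-09 m) = 2.188e-26 kg·m/s

When Δx → 4Δx:
Δp'_min = ℏ/(2 × 4Δx) = (1/4) × ℏ/(2Δx) = (1/4) × Δp_min
Δp'_min = 1/4 × 2.188e-26 kg·m/s = 5.470e-27 kg·m/s

Since Δp_min ∝ 1/Δx, when Δx is increased to 4 times its original value, Δp_min decreases to 1/4 of its original value.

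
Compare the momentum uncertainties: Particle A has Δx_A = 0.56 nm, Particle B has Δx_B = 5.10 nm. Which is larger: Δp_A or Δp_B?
Particle A has the larger minimum momentum uncertainty, by a factor of 9.11.

For each particle, the minimum momentum uncertainty is Δp_min = ℏ/(2Δx):

Particle A: Δp_A = ℏ/(2×5.600e-10 m) = 9.416e-26 kg·m/s
Particle B: Δp_B = ℏ/(2×5.100e-09 m) = 1.034e-26 kg·m/s

Ratio: Δp_A/Δp_B = 9.11

Since Δp_min ∝ 1/Δx, the particle with smaller position uncertainty (A) has larger momentum uncertainty.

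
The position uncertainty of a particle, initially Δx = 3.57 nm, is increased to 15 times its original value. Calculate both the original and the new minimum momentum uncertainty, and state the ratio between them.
Original Δp_min = 1.477 × 10^-26 kg·m/s; new Δp'_min = 9.847 × 10^-28 kg·m/s; ratio Δp'_min/Δp_min = 1/15.

From the uncertainty principle ΔxΔp ≥ ℏ/2, the minimum momentum uncertainty is Δp_min = ℏ/(2Δx).

Original (Δx = 3.57 nm = 3.570e-09 m):
Δp_min = (1.055e-34 J·s)/(2 × 3.570e-09 m) = 1.477e-26 kg·m/s

When Δx → 15Δx:
Δp'_min = ℏ/(2 × 15Δx) = (1/15) × ℏ/(2Δx) = (1/15) × Δp_min
Δp'_min = 1/15 × 1.477e-26 kg·m/s = 9.847e-28 kg·m/s

Since Δp_min ∝ 1/Δx, when Δx is increased to 15 times its original value, Δp_min decreases to 1/15 of its original value.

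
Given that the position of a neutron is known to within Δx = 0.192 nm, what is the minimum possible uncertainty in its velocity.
163.964 m/s

Using the Heisenberg uncertainty principle and Δp = mΔv:
ΔxΔp ≥ ℏ/2
Δx(mΔv) ≥ ℏ/2

The minimum uncertainty in velocity is:
Δv_min = ℏ/(2mΔx)
Δv_min = (1.055e-34 J·s) / (2 × 1.675e-27 kg × 1.920e-10 m)
Δv_min = 1.640e+02 m/s = 163.964 m/s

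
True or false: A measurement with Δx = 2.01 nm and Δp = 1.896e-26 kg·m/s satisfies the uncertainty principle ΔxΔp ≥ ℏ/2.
No, it violates the uncertainty principle (impossible measurement).

Calculate the product ΔxΔp:
ΔxΔp = (2.010e-09 m) × (1.896e-26 kg·m/s)
ΔxΔp = 3.811e-35 J·s

Compare to the minimum allowed value ℏ/2:
ℏ/2 = 5.273e-35 J·s

Since ΔxΔp = 3.811e-35 J·s < 5.273e-35 J·s = ℏ/2,
the measurement violates the uncertainty principle.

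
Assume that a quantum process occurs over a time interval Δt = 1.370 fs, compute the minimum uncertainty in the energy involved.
240.223 meV

Using the energy-time uncertainty principle:
ΔEΔt ≥ ℏ/2

The minimum uncertainty in energy is:
ΔE_min = ℏ/(2Δt)
ΔE_min = (1.055e-34 J·s) / (2 × 1.370e-15 s)
ΔE_min = 3.849e-20 J = 240.223 meV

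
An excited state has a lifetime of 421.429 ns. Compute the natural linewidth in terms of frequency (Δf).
188.828 kHz

Using the energy-time uncertainty principle and E = hf:
ΔEΔt ≥ ℏ/2
hΔf·Δt ≥ ℏ/2

The minimum frequency uncertainty is:
Δf = ℏ/(2hτ) = 1/(4πτ)
Δf = 1/(4π × 4.214e-07 s)
Δf = 1.888e+05 Hz = 188.828 kHz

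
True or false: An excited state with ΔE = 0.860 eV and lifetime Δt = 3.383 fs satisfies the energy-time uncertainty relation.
Yes, it satisfies the uncertainty relation.

Calculate the product ΔEΔt:
ΔE = 0.860 eV = 1.378e-19 J
ΔEΔt = (1.378e-19 J) × (3.383e-15 s)
ΔEΔt = 4.661e-34 J·s

Compare to the minimum allowed value ℏ/2:
ℏ/2 = 5.273e-35 J·s

Since ΔEΔt = 4.661e-34 J·s ≥ 5.273e-35 J·s = ℏ/2,
this satisfies the uncertainty relation.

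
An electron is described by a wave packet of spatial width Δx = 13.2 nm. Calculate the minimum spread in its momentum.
3.995 × 10^-27 kg·m/s

For a wave packet, the spatial width Δx and momentum spread Δp are related by the uncertainty principle:
ΔxΔp ≥ ℏ/2

The minimum momentum spread is:
Δp_min = ℏ/(2Δx)
Δp_min = (1.055e-34 J·s) / (2 × 1.320e-08 m)
Δp_min = 3.995e-27 kg·m/s

A wave packet cannot have both a well-defined position and well-defined momentum.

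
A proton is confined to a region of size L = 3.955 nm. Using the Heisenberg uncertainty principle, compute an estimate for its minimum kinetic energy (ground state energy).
331.636 neV

Using the uncertainty principle to estimate ground state energy:

1. The position uncertainty is approximately the confinement size:
   Δx ≈ L = 3.955e-09 m

2. From ΔxΔp ≥ ℏ/2, the minimum momentum uncertainty is:
   Δp ≈ ℏ/(2L) = 1.333e-26 kg·m/s

3. The kinetic energy is approximately:
   KE ≈ (Δp)²/(2m) = (1.333e-26)²/(2 × 1.673e-27 kg)
   KE ≈ 5.313e-26 J = 331.636 neV

This is an order-of-magnitude estimate of the ground state energy.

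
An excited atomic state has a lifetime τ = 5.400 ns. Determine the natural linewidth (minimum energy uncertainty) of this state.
60.946 neV

Using the energy-time uncertainty principle:
ΔEΔt ≥ ℏ/2

The lifetime τ represents the time uncertainty Δt.
The natural linewidth (minimum energy uncertainty) is:

ΔE = ℏ/(2τ)
ΔE = (1.055e-34 J·s) / (2 × 5.400e-09 s)
ΔE = 9.765e-27 J = 60.946 neV

This natural linewidth limits the precision of spectroscopic measurements.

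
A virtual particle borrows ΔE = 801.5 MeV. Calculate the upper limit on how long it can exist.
4.106 × 10^-25 s

Using the energy-time uncertainty principle:
ΔEΔt ≥ ℏ/2

For a virtual particle borrowing energy ΔE, the maximum lifetime is:
Δt_max = ℏ/(2ΔE)

Converting energy:
ΔE = 801.5 MeV = 1.284e-10 J

Δt_max = (1.055e-34 J·s) / (2 × 1.284e-10 J)
Δt_max = 4.106e-25 s = 4.106 × 10^-25 s

Virtual particles with higher borrowed energy exist for shorter times.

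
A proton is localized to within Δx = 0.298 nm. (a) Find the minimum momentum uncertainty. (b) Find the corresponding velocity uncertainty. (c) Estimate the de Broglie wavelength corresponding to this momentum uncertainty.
(a) Δp_min = 1.769 × 10^-25 kg·m/s
(b) Δv_min = 105.787 m/s
(c) λ_dB = 3.745 nm

Step-by-step:

(a) From the uncertainty principle:
Δp_min = ℏ/(2Δx) = (1.055e-34 J·s)/(2 × 2.980e-10 m) = 1.769e-25 kg·m/s

(b) The velocity uncertainty:
Δv = Δp/m = (1.769e-25 kg·m/s)/(1.673e-27 kg) = 1.058e+02 m/s = 105.787 m/s

(c) The de Broglie wavelength for this momentum:
λ = h/p = (6.626e-34 J·s)/(1.769e-25 kg·m/s) = 3.745e-09 m = 3.745 nm

Note: The de Broglie wavelength is comparable to the localization size, as expected from wave-particle duality.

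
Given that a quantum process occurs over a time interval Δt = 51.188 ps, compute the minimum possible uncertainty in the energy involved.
6.429 μeV

Using the energy-time uncertainty principle:
ΔEΔt ≥ ℏ/2

The minimum uncertainty in energy is:
ΔE_min = ℏ/(2Δt)
ΔE_min = (1.055e-34 J·s) / (2 × 5.119e-11 s)
ΔE_min = 1.030e-24 J = 6.429 μeV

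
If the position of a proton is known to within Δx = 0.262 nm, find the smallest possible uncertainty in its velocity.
120.323 m/s

Using the Heisenberg uncertainty principle and Δp = mΔv:
ΔxΔp ≥ ℏ/2
Δx(mΔv) ≥ ℏ/2

The minimum uncertainty in velocity is:
Δv_min = ℏ/(2mΔx)
Δv_min = (1.055e-34 J·s) / (2 × 1.673e-27 kg × 2.620e-10 m)
Δv_min = 1.203e+02 m/s = 120.323 m/s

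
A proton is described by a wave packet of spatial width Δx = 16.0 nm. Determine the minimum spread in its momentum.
3.296 × 10^-27 kg·m/s

For a wave packet, the spatial width Δx and momentum spread Δp are related by the uncertainty principle:
ΔxΔp ≥ ℏ/2

The minimum momentum spread is:
Δp_min = ℏ/(2Δx)
Δp_min = (1.055e-34 J·s) / (2 × 1.600e-08 m)
Δp_min = 3.296e-27 kg·m/s

A wave packet cannot have both a well-defined position and well-defined momentum.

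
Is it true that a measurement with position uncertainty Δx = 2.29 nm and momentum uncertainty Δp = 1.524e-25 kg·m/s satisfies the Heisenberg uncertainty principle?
Yes, it satisfies the uncertainty principle.

Calculate the product ΔxΔp:
ΔxΔp = (2.290e-09 m) × (1.524e-25 kg·m/s)
ΔxΔp = 3.490e-34 J·s

Compare to the minimum allowed value ℏ/2:
ℏ/2 = 5.273e-35 J·s

Since ΔxΔp = 3.490e-34 J·s ≥ 5.273e-35 J·s = ℏ/2,
the measurement satisfies the uncertainty principle.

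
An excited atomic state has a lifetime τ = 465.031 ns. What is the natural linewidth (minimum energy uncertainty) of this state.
707.708 peV

Using the energy-time uncertainty principle:
ΔEΔt ≥ ℏ/2

The lifetime τ represents the time uncertainty Δt.
The natural linewidth (minimum energy uncertainty) is:

ΔE = ℏ/(2τ)
ΔE = (1.055e-34 J·s) / (2 × 4.650e-07 s)
ΔE = 1.134e-28 J = 707.708 peV

This natural linewidth limits the precision of spectroscopic measurements.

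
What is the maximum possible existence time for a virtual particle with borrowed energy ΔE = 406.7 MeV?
8.092 × 10^-25 s

Using the energy-time uncertainty principle:
ΔEΔt ≥ ℏ/2

For a virtual particle borrowing energy ΔE, the maximum lifetime is:
Δt_max = ℏ/(2ΔE)

Converting energy:
ΔE = 406.7 MeV = 6.516e-11 J

Δt_max = (1.055e-34 J·s) / (2 × 6.516e-11 J)
Δt_max = 8.092e-25 s = 8.092 × 10^-25 s

Virtual particles with higher borrowed energy exist for shorter times.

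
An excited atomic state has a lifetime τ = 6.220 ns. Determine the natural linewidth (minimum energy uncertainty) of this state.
52.911 neV

Using the energy-time uncertainty principle:
ΔEΔt ≥ ℏ/2

The lifetime τ represents the time uncertainty Δt.
The natural linewidth (minimum energy uncertainty) is:

ΔE = ℏ/(2τ)
ΔE = (1.055e-34 J·s) / (2 × 6.220e-09 s)
ΔE = 8.477e-27 J = 52.911 neV

This natural linewidth limits the precision of spectroscopic measurements.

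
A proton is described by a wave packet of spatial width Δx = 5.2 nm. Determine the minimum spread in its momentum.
1.014 × 10^-26 kg·m/s

For a wave packet, the spatial width Δx and momentum spread Δp are related by the uncertainty principle:
ΔxΔp ≥ ℏ/2

The minimum momentum spread is:
Δp_min = ℏ/(2Δx)
Δp_min = (1.055e-34 J·s) / (2 × 5.200e-09 m)
Δp_min = 1.014e-26 kg·m/s

A wave packet cannot have both a well-defined position and well-defined momentum.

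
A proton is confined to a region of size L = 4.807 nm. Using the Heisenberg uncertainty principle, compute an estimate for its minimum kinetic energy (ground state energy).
224.495 neV

Using the uncertainty principle to estimate ground state energy:

1. The position uncertainty is approximately the confinement size:
   Δx ≈ L = 4.807e-09 m

2. From ΔxΔp ≥ ℏ/2, the minimum momentum uncertainty is:
   Δp ≈ ℏ/(2L) = 1.097e-26 kg·m/s

3. The kinetic energy is approximately:
   KE ≈ (Δp)²/(2m) = (1.097e-26)²/(2 × 1.673e-27 kg)
   KE ≈ 3.597e-26 J = 224.495 neV

This is an order-of-magnitude estimate of the ground state energy.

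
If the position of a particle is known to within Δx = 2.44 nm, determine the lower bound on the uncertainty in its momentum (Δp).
2.161 × 10^-26 kg·m/s

Using the Heisenberg uncertainty principle:
ΔxΔp ≥ ℏ/2

The minimum uncertainty in momentum is:
Δp_min = ℏ/(2Δx)
Δp_min = (1.055e-34 J·s) / (2 × 2.440e-09 m)
Δp_min = 2.161e-26 kg·m/s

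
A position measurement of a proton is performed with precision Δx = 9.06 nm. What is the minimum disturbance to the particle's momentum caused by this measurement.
5.820 × 10^-27 kg·m/s

The uncertainty principle implies that measuring position disturbs momentum:
ΔxΔp ≥ ℏ/2

When we measure position with precision Δx, we necessarily introduce a momentum uncertainty:
Δp ≥ ℏ/(2Δx)
Δp_min = (1.055e-34 J·s) / (2 × 9.060e-09 m)
Δp_min = 5.820e-27 kg·m/s

The more precisely we measure position, the greater the momentum disturbance.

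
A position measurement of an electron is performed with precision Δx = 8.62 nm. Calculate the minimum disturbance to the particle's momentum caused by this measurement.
6.117 × 10^-27 kg·m/s

The uncertainty principle implies that measuring position disturbs momentum:
ΔxΔp ≥ ℏ/2

When we measure position with precision Δx, we necessarily introduce a momentum uncertainty:
Δp ≥ ℏ/(2Δx)
Δp_min = (1.055e-34 J·s) / (2 × 8.620e-09 m)
Δp_min = 6.117e-27 kg·m/s

The more precisely we measure position, the greater the momentum disturbance.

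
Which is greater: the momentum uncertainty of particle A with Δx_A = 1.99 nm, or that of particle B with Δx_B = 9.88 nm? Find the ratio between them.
Particle A has the larger minimum momentum uncertainty, by a factor of 4.96.

For each particle, the minimum momentum uncertainty is Δp_min = ℏ/(2Δx):

Particle A: Δp_A = ℏ/(2×1.990e-09 m) = 2.650e-26 kg·m/s
Particle B: Δp_B = ℏ/(2×9.880e-09 m) = 5.337e-27 kg·m/s

Ratio: Δp_A/Δp_B = 4.96

Since Δp_min ∝ 1/Δx, the particle with smaller position uncertainty (A) has larger momentum uncertainty.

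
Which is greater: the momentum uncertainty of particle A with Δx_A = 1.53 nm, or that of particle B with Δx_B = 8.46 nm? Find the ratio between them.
Particle A has the larger minimum momentum uncertainty, by a factor of 5.53.

For each particle, the minimum momentum uncertainty is Δp_min = ℏ/(2Δx):

Particle A: Δp_A = ℏ/(2×1.530e-09 m) = 3.446e-26 kg·m/s
Particle B: Δp_B = ℏ/(2×8.460e-09 m) = 6.233e-27 kg·m/s

Ratio: Δp_A/Δp_B = 5.53

Since Δp_min ∝ 1/Δx, the particle with smaller position uncertainty (A) has larger momentum uncertainty.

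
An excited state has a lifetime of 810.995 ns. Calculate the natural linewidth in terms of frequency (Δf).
98.123 kHz

Using the energy-time uncertainty principle and E = hf:
ΔEΔt ≥ ℏ/2
hΔf·Δt ≥ ℏ/2

The minimum frequency uncertainty is:
Δf = ℏ/(2hτ) = 1/(4πτ)
Δf = 1/(4π × 8.110e-07 s)
Δf = 9.812e+04 Hz = 98.123 kHz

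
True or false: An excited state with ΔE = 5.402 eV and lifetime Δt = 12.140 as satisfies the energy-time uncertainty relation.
No, it violates the uncertainty relation.

Calculate the product ΔEΔt:
ΔE = 5.402 eV = 8.655e-19 J
ΔEΔt = (8.655e-19 J) × (1.214e-17 s)
ΔEΔt = 1.051e-35 J·s

Compare to the minimum allowed value ℏ/2:
ℏ/2 = 5.273e-35 J·s

Since ΔEΔt = 1.051e-35 J·s < 5.273e-35 J·s = ℏ/2,
this violates the uncertainty relation.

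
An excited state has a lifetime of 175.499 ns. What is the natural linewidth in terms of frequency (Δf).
453.435 kHz

Using the energy-time uncertainty principle and E = hf:
ΔEΔt ≥ ℏ/2
hΔf·Δt ≥ ℏ/2

The minimum frequency uncertainty is:
Δf = ℏ/(2hτ) = 1/(4πτ)
Δf = 1/(4π × 1.755e-07 s)
Δf = 4.534e+05 Hz = 453.435 kHz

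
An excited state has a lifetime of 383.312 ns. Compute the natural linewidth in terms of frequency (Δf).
207.605 kHz

Using the energy-time uncertainty principle and E = hf:
ΔEΔt ≥ ℏ/2
hΔf·Δt ≥ ℏ/2

The minimum frequency uncertainty is:
Δf = ℏ/(2hτ) = 1/(4πτ)
Δf = 1/(4π × 3.833e-07 s)
Δf = 2.076e+05 Hz = 207.605 kHz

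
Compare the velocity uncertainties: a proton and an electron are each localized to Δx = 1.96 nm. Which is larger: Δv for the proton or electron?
The electron has the larger minimum velocity uncertainty, by a ratio of 1836.2.

For both particles, Δp_min = ℏ/(2Δx) = 2.690e-26 kg·m/s (same for both).

The velocity uncertainty is Δv = Δp/m:
- proton: Δv = 2.690e-26 / 1.673e-27 = 1.608e+01 m/s = 16.084 m/s
- electron: Δv = 2.690e-26 / 9.109e-31 = 2.953e+04 m/s = 29.533 km/s

Ratio: 2.953e+04 / 1.608e+01 = 1836.2

The lighter particle has larger velocity uncertainty because Δv ∝ 1/m.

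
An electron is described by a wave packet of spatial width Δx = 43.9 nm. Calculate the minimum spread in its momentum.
1.201 × 10^-27 kg·m/s

For a wave packet, the spatial width Δx and momentum spread Δp are related by the uncertainty principle:
ΔxΔp ≥ ℏ/2

The minimum momentum spread is:
Δp_min = ℏ/(2Δx)
Δp_min = (1.055e-34 J·s) / (2 × 4.390e-08 m)
Δp_min = 1.201e-27 kg·m/s

A wave packet cannot have both a well-defined position and well-defined momentum.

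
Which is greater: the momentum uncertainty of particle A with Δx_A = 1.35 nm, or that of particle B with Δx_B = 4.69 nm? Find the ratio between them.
Particle A has the larger minimum momentum uncertainty, by a factor of 3.47.

For each particle, the minimum momentum uncertainty is Δp_min = ℏ/(2Δx):

Particle A: Δp_A = ℏ/(2×1.350e-09 m) = 3.906e-26 kg·m/s
Particle B: Δp_B = ℏ/(2×4.690e-09 m) = 1.124e-26 kg·m/s

Ratio: Δp_A/Δp_B = 3.47

Since Δp_min ∝ 1/Δx, the particle with smaller position uncertainty (A) has larger momentum uncertainty.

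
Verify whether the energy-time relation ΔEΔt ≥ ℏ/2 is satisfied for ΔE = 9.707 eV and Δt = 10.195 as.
No, it violates the uncertainty relation.

Calculate the product ΔEΔt:
ΔE = 9.707 eV = 1.555e-18 J
ΔEΔt = (1.555e-18 J) × (1.020e-17 s)
ΔEΔt = 1.586e-35 J·s

Compare to the minimum allowed value ℏ/2:
ℏ/2 = 5.273e-35 J·s

Since ΔEΔt = 1.586e-35 J·s < 5.273e-35 J·s = ℏ/2,
this violates the uncertainty relation.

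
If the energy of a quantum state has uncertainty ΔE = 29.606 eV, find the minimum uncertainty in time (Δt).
11.116 as

Using the energy-time uncertainty principle:
ΔEΔt ≥ ℏ/2

The minimum uncertainty in time is:
Δt_min = ℏ/(2ΔE)
Δt_min = (1.055e-34 J·s) / (2 × 4.743e-18 J)
Δt_min = 1.112e-17 s = 11.116 as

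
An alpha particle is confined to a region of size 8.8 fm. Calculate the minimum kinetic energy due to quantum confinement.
16.862 keV

Using the uncertainty principle:

1. Position uncertainty: Δx ≈ 8.800e-15 m
2. Minimum momentum uncertainty: Δp = ℏ/(2Δx) = 5.992e-21 kg·m/s
3. Minimum kinetic energy:
   KE = (Δp)²/(2m) = (5.992e-21)²/(2 × 6.645e-27 kg)
   KE = 2.702e-15 J = 16.862 keV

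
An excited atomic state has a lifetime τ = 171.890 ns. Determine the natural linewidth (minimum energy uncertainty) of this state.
1.915 neV

Using the energy-time uncertainty principle:
ΔEΔt ≥ ℏ/2

The lifetime τ represents the time uncertainty Δt.
The natural linewidth (minimum energy uncertainty) is:

ΔE = ℏ/(2τ)
ΔE = (1.055e-34 J·s) / (2 × 1.719e-07 s)
ΔE = 3.068e-28 J = 1.915 neV

This natural linewidth limits the precision of spectroscopic measurements.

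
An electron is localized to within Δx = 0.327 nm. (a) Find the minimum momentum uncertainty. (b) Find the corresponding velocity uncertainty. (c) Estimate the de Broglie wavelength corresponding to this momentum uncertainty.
(a) Δp_min = 1.612 × 10^-25 kg·m/s
(b) Δv_min = 177.015 km/s
(c) λ_dB = 4.109 nm

Step-by-step:

(a) From the uncertainty principle:
Δp_min = ℏ/(2Δx) = (1.055e-34 J·s)/(2 × 3.270e-10 m) = 1.612e-25 kg·m/s

(b) The velocity uncertainty:
Δv = Δp/m = (1.612e-25 kg·m/s)/(9.109e-31 kg) = 1.770e+05 m/s = 177.015 km/s

(c) The de Broglie wavelength for this momentum:
λ = h/p = (6.626e-34 J·s)/(1.612e-25 kg·m/s) = 4.109e-09 m = 4.109 nm

Note: The de Broglie wavelength is comparable to the localization size, as expected from wave-particle duality.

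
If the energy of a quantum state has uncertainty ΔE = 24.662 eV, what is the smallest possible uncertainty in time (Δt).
13.345 as

Using the energy-time uncertainty principle:
ΔEΔt ≥ ℏ/2

The minimum uncertainty in time is:
Δt_min = ℏ/(2ΔE)
Δt_min = (1.055e-34 J·s) / (2 × 3.951e-18 J)
Δt_min = 1.334e-17 s = 13.345 as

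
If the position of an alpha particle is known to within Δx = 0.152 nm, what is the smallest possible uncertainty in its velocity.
52.207 m/s

Using the Heisenberg uncertainty principle and Δp = mΔv:
ΔxΔp ≥ ℏ/2
Δx(mΔv) ≥ ℏ/2

The minimum uncertainty in velocity is:
Δv_min = ℏ/(2mΔx)
Δv_min = (1.055e-34 J·s) / (2 × 6.645e-27 kg × 1.520e-10 m)
Δv_min = 5.221e+01 m/s = 52.207 m/s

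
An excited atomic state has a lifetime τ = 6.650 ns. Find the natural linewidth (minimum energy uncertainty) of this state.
49.490 neV

Using the energy-time uncertainty principle:
ΔEΔt ≥ ℏ/2

The lifetime τ represents the time uncertainty Δt.
The natural linewidth (minimum energy uncertainty) is:

ΔE = ℏ/(2τ)
ΔE = (1.055e-34 J·s) / (2 × 6.650e-09 s)
ΔE = 7.929e-27 J = 49.490 neV

This natural linewidth limits the precision of spectroscopic measurements.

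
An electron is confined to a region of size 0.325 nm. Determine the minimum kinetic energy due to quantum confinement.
90.177 meV

Using the uncertainty principle:

1. Position uncertainty: Δx ≈ 3.250e-10 m
2. Minimum momentum uncertainty: Δp = ℏ/(2Δx) = 1.622e-25 kg·m/s
3. Minimum kinetic energy:
   KE = (Δp)²/(2m) = (1.622e-25)²/(2 × 9.109e-31 kg)
   KE = 1.445e-20 J = 90.177 meV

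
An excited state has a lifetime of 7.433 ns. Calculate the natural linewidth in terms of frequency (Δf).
10.706 MHz

Using the energy-time uncertainty principle and E = hf:
ΔEΔt ≥ ℏ/2
hΔf·Δt ≥ ℏ/2

The minimum frequency uncertainty is:
Δf = ℏ/(2hτ) = 1/(4πτ)
Δf = 1/(4π × 7.433e-09 s)
Δf = 1.071e+07 Hz = 10.706 MHz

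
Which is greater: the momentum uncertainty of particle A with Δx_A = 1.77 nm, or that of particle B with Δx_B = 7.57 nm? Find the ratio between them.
Particle A has the larger minimum momentum uncertainty, by a factor of 4.28.

For each particle, the minimum momentum uncertainty is Δp_min = ℏ/(2Δx):

Particle A: Δp_A = ℏ/(2×1.770e-09 m) = 2.979e-26 kg·m/s
Particle B: Δp_B = ℏ/(2×7.570e-09 m) = 6.965e-27 kg·m/s

Ratio: Δp_A/Δp_B = 4.28

Since Δp_min ∝ 1/Δx, the particle with smaller position uncertainty (A) has larger momentum uncertainty.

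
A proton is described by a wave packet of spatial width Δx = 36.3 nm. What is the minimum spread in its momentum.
1.453 × 10^-27 kg·m/s

For a wave packet, the spatial width Δx and momentum spread Δp are related by the uncertainty principle:
ΔxΔp ≥ ℏ/2

The minimum momentum spread is:
Δp_min = ℏ/(2Δx)
Δp_min = (1.055e-34 J·s) / (2 × 3.630e-08 m)
Δp_min = 1.453e-27 kg·m/s

A wave packet cannot have both a well-defined position and well-defined momentum.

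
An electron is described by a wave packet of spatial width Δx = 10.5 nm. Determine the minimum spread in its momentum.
5.022 × 10^-27 kg·m/s

For a wave packet, the spatial width Δx and momentum spread Δp are related by the uncertainty principle:
ΔxΔp ≥ ℏ/2

The minimum momentum spread is:
Δp_min = ℏ/(2Δx)
Δp_min = (1.055e-34 J·s) / (2 × 1.050e-08 m)
Δp_min = 5.022e-27 kg·m/s

A wave packet cannot have both a well-defined position and well-defined momentum.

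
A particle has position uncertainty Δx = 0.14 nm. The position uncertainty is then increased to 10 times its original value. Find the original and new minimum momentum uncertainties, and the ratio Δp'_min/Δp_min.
Original Δp_min = 3.766 × 10^-25 kg·m/s; new Δp'_min = 3.766 × 10^-26 kg·m/s; ratio Δp'_min/Δp_min = 1/10.

From the uncertainty principle ΔxΔp ≥ ℏ/2, the minimum momentum uncertainty is Δp_min = ℏ/(2Δx).

Original (Δx = 0.14 nm = 1.400e-10 m):
Δp_min = (1.055e-34 J·s)/(2 × 1.400e-10 m) = 3.766e-25 kg·m/s

When Δx → 10Δx:
Δp'_min = ℏ/(2 × 10Δx) = (1/10) × ℏ/(2Δx) = (1/10) × Δp_min
Δp'_min = 1/10 × 3.766e-25 kg·m/s = 3.766e-26 kg·m/s

Since Δp_min ∝ 1/Δx, when Δx is increased to 10 times its original value, Δp_min decreases to 1/10 of its original value.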